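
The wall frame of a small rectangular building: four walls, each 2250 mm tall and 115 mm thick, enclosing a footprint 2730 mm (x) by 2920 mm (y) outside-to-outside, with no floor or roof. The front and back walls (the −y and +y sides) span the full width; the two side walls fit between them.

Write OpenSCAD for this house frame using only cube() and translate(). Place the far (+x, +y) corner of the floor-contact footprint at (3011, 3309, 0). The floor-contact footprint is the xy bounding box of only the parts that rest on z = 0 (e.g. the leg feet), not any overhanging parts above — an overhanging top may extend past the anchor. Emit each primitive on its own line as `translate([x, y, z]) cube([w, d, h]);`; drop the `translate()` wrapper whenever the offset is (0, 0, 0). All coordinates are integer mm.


translate([281, 389, 0]) cube([2730, 115, 2250]);
translate([281, 3194, 0]) cube([2730, 115, 2250]);
translate([281, 504, 0]) cube([115, 2690, 2250]);
translate([2896, 504, 0]) cube([115, 2690, 2250]);


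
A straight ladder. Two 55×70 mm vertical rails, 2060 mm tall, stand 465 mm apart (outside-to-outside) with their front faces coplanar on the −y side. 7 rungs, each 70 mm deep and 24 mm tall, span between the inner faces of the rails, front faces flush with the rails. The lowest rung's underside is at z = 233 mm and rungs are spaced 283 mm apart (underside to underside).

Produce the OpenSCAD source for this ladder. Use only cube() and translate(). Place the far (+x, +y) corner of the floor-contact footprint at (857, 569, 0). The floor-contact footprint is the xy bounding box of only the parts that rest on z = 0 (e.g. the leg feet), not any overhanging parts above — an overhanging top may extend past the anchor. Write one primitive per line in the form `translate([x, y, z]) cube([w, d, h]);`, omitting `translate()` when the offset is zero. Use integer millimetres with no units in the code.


translate([392, 499, 0]) cube([55, 70, 2060]);
translate([802, 499, 0]) cube([55, 70, 2060]);
translate([447, 499, 233]) cube([355, 70, 24]);
translate([447, 499, 516]) cube([355, 70, 24]);
translate([447, 499, 799]) cube([355, 70, 24]);
translate([447, 499, 1082]) cube([355, 70, 24]);
translate([447, 499, 1365]) cube([355, 70, 24]);
translate([447, 499, 1648]) cube([355, 70, 24]);
translate([447, 499, 1931]) cube([355, 70, 24]);


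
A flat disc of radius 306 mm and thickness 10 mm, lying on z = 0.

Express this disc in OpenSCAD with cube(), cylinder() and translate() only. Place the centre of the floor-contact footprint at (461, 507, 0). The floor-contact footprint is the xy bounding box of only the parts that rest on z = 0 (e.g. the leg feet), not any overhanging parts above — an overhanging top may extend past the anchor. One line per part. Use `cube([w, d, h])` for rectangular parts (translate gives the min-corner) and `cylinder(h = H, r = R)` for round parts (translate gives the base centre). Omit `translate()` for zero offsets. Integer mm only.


translate([461, 507, 0]) cylinder(h = 10, r = 306);


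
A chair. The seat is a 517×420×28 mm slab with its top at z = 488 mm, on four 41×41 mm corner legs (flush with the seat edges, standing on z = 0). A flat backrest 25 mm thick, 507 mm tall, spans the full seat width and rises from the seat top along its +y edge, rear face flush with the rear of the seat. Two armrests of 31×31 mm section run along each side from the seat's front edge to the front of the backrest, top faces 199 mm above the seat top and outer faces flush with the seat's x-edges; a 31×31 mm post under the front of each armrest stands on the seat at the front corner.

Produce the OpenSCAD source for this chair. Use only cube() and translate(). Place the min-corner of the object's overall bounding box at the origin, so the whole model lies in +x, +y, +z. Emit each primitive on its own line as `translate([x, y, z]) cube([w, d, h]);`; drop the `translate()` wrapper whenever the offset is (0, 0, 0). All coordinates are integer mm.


translate([0, 0, 460]) cube([517, 420, 28]);
cube([41, 41, 460]);
translate([476, 0, 0]) cube([41, 41, 460]);
translate([0, 379, 0]) cube([41, 41, 460]);
translate([476, 379, 0]) cube([41, 41, 460]);
translate([0, 395, 488]) cube([517, 25, 507]);
translate([0, 0, 656]) cube([31, 395, 31]);
translate([486, 0, 656]) cube([31, 395, 31]);
translate([0, 0, 488]) cube([31, 31, 168]);
translate([486, 0, 488]) cube([31, 31, 168]);


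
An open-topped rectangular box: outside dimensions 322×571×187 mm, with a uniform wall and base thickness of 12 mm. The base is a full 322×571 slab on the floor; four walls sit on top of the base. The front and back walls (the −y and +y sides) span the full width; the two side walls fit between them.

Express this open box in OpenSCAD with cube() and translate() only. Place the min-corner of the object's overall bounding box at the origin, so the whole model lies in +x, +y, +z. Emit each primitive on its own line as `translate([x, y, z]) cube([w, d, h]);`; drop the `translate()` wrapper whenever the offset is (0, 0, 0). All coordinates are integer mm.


cube([322, 571, 12]);
translate([0, 0, 12]) cube([322, 12, 175]);
translate([0, 559, 12]) cube([322, 12, 175]);
translate([0, 12, 12]) cube([12, 547, 175]);
translate([310, 12, 12]) cube([12, 547, 175]);


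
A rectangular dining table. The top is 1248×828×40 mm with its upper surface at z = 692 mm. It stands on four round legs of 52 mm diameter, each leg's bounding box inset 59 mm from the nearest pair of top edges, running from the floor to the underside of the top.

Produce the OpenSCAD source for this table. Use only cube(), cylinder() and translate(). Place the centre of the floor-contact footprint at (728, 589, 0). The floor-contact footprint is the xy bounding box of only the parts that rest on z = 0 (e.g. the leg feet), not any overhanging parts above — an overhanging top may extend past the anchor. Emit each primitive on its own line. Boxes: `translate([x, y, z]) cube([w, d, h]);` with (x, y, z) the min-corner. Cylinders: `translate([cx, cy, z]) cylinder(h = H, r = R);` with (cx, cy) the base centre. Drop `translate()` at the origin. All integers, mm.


translate([104, 175, 652]) cube([1248, 828, 40]);
translate([189, 260, 0]) cylinder(h = 652, r = 26);
translate([1267, 260, 0]) cylinder(h = 652, r = 26);
translate([189, 918, 0]) cylinder(h = 652, r = 26);
translate([1267, 918, 0]) cylinder(h = 652, r = 26);


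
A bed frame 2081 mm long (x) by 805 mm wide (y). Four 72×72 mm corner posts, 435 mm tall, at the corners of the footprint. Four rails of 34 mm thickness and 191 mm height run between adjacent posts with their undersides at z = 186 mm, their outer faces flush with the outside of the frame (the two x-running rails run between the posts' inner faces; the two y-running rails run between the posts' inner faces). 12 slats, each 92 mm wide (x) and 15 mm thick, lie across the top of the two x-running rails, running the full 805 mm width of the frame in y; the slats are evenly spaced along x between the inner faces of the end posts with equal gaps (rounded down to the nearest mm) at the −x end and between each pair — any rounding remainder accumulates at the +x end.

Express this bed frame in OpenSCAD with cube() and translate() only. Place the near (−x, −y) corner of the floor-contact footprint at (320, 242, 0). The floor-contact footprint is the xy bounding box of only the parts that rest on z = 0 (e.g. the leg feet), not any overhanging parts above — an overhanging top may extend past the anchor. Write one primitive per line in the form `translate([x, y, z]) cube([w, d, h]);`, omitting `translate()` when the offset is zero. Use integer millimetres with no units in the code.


// slat z = rail_z + rail_h = 186 + 191 = 377
// slat gap = ⌊(1937 − 12·92) / 13⌋ = 64
translate([320, 242, 0]) cube([72, 72, 435]);
translate([320, 975, 0]) cube([72, 72, 435]);
translate([2329, 242, 0]) cube([72, 72, 435]);
translate([2329, 975, 0]) cube([72, 72, 435]);
translate([392, 242, 186]) cube([1937, 34, 191]);
translate([392, 1013, 186]) cube([1937, 34, 191]);
translate([320, 314, 186]) cube([34, 661, 191]);
translate([2367, 314, 186]) cube([34, 661, 191]);
translate([456, 242, 377]) cube([92, 805, 15]);
translate([612, 242, 377]) cube([92, 805, 15]);
translate([768, 242, 377]) cube([92, 805, 15]);
translate([924, 242, 377]) cube([92, 805, 15]);
translate([1080, 242, 377]) cube([92, 805, 15]);
translate([1236, 242, 377]) cube([92, 805, 15]);
translate([1392, 242, 377]) cube([92, 805, 15]);
translate([1548, 242, 377]) cube([92, 805, 15]);
translate([1704, 242, 377]) cube([92, 805, 15]);
translate([1860, 242, 377]) cube([92, 805, 15]);
translate([2016, 242, 377]) cube([92, 805, 15]);
translate([2172, 242, 377]) cube([92, 805, 15]);


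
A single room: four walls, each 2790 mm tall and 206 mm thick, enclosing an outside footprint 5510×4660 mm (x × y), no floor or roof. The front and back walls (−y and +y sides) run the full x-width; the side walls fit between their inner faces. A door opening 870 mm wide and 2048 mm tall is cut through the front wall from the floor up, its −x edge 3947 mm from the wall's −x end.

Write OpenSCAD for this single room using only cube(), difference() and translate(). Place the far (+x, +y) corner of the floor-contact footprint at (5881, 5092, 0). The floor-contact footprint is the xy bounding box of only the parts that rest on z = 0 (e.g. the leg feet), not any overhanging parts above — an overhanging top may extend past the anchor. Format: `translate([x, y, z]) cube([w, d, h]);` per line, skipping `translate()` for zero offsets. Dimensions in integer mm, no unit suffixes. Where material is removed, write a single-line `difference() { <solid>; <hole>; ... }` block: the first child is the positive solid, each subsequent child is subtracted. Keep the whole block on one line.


difference() { translate([371, 432, 0]) cube([5510, 206, 2790]); translate([4318, 432, 0]) cube([870, 206, 2048]); }
translate([371, 4886, 0]) cube([5510, 206, 2790]);
translate([371, 638, 0]) cube([206, 4248, 2790]);
translate([5675, 638, 0]) cube([206, 4248, 2790]);


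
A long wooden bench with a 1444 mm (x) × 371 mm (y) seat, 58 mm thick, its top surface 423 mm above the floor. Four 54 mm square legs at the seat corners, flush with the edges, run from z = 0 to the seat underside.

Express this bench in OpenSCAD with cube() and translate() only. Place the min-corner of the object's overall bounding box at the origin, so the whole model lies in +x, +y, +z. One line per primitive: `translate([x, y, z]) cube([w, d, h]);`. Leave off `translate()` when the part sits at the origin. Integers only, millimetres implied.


translate([0, 0, 365]) cube([1444, 371, 58]);
cube([54, 54, 365]);
translate([0, 317, 0]) cube([54, 54, 365]);
translate([1390, 0, 0]) cube([54, 54, 365]);
translate([1390, 317, 0]) cube([54, 54, 365]);


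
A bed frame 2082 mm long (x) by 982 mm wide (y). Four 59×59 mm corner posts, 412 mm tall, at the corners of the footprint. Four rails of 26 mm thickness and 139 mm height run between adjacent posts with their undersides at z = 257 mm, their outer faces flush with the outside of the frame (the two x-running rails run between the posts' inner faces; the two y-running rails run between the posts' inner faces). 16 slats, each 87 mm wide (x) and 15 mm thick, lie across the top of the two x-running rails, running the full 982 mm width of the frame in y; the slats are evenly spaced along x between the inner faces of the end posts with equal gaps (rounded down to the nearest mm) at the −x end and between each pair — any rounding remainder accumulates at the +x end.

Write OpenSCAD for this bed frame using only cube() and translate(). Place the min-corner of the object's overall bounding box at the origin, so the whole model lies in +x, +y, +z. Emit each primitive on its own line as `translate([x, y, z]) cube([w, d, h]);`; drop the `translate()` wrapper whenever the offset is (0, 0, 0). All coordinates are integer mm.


cube([59, 59, 412]);
translate([0, 923, 0]) cube([59, 59, 412]);
translate([2023, 0, 0]) cube([59, 59, 412]);
translate([2023, 923, 0]) cube([59, 59, 412]);
translate([59, 0, 257]) cube([1964, 26, 139]);
translate([59, 956, 257]) cube([1964, 26, 139]);
translate([0, 59, 257]) cube([26, 864, 139]);
translate([2056, 59, 257]) cube([26, 864, 139]);
translate([92, 0, 396]) cube([87, 982, 15]);
translate([212, 0, 396]) cube([87, 982, 15]);
translate([332, 0, 396]) cube([87, 982, 15]);
translate([452, 0, 396]) cube([87, 982, 15]);
translate([572, 0, 396]) cube([87, 982, 15]);
translate([692, 0, 396]) cube([87, 982, 15]);
translate([812, 0, 396]) cube([87, 982, 15]);
translate([932, 0, 396]) cube([87, 982, 15]);
translate([1052, 0, 396]) cube([87, 982, 15]);
translate([1172, 0, 396]) cube([87, 982, 15]);
translate([1292, 0, 396]) cube([87, 982, 15]);
translate([1412, 0, 396]) cube([87, 982, 15]);
translate([1532, 0, 396]) cube([87, 982, 15]);
translate([1652, 0, 396]) cube([87, 982, 15]);
translate([1772, 0, 396]) cube([87, 982, 15]);
translate([1892, 0, 396]) cube([87, 982, 15]);


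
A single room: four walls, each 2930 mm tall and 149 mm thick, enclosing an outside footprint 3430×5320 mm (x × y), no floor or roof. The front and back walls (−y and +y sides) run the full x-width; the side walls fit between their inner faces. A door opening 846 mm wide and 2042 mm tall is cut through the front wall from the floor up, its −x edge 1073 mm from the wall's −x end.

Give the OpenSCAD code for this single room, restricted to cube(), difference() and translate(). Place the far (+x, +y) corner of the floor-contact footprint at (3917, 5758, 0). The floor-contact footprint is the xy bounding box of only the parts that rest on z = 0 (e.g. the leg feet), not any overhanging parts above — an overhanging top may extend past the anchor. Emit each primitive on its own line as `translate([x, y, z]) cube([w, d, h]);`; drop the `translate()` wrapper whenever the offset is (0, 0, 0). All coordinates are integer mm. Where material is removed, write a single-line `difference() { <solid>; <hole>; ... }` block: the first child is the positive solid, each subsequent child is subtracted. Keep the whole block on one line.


difference() { translate([487, 438, 0]) cube([3430, 149, 2930]); translate([1560, 438, 0]) cube([846, 149, 2042]); }
translate([487, 5609, 0]) cube([3430, 149, 2930]);
translate([487, 587, 0]) cube([149, 5022, 2930]);
translate([3768, 587, 0]) cube([149, 5022, 2930]);


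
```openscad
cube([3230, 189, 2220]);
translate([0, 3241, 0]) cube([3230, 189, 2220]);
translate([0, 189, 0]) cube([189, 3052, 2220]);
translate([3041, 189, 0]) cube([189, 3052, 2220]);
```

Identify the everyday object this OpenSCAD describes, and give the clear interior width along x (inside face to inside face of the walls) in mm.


A house (or room) frame. The interior width is 2852 mm.

Four 2220 mm walls enclosing a rectangle with no floor or roof — a room or house frame. Outside width is 3230 mm and wall thickness is 189 mm, so the interior width is 3230 − 2 × 189 = 2852 mm.


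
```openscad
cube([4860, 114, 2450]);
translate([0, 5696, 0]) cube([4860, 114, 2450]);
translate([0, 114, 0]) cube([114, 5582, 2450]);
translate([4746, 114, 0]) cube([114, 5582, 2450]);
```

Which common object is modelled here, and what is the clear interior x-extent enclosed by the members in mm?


A house (or room) frame. The interior width is 4632 mm.

Four 2450 mm walls enclosing a rectangle with no floor or roof — a room or house frame. Outside width is 4860 mm and wall thickness is 114 mm, so the interior width is 4860 − 2 × 114 = 4632 mm.


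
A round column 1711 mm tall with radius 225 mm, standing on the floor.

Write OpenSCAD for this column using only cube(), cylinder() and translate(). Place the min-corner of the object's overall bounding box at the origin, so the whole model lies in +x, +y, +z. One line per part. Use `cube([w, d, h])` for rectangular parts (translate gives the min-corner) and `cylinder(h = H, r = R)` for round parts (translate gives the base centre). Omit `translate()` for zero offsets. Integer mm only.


translate([225, 225, 0]) cylinder(h = 1711, r = 225);


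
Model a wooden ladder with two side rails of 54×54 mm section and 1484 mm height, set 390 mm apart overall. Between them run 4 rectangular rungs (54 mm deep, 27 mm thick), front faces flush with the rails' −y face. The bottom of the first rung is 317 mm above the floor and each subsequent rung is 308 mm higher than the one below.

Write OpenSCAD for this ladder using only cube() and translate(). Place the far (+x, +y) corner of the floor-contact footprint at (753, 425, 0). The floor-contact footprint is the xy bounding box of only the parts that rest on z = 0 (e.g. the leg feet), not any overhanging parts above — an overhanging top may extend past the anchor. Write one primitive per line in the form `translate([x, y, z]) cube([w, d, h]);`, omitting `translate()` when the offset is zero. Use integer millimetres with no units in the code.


translate([363, 371, 0]) cube([54, 54, 1484]);
translate([699, 371, 0]) cube([54, 54, 1484]);
translate([417, 371, 317]) cube([282, 54, 27]);
translate([417, 371, 625]) cube([282, 54, 27]);
translate([417, 371, 933]) cube([282, 54, 27]);
translate([417, 371, 1241]) cube([282, 54, 27]);


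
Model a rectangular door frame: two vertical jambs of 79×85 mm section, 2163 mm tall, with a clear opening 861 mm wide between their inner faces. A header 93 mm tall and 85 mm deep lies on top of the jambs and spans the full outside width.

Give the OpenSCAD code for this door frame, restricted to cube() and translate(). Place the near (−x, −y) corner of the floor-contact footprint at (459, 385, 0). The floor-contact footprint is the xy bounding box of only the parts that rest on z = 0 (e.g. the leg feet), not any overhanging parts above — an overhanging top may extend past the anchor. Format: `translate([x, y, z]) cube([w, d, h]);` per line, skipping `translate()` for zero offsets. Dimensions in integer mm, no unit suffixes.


translate([459, 385, 0]) cube([79, 85, 2163]);
translate([1399, 385, 0]) cube([79, 85, 2163]);
translate([459, 385, 2163]) cube([1019, 85, 93]);


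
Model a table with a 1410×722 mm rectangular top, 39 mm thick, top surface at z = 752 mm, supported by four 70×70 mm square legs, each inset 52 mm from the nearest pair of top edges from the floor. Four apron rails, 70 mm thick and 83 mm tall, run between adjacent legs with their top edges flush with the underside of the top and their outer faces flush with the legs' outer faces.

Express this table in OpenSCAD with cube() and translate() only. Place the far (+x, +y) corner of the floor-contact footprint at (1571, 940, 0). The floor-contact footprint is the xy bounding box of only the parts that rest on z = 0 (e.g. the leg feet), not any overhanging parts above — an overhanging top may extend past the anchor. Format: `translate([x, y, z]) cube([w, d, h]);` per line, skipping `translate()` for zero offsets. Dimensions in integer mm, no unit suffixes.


translate([213, 270, 713]) cube([1410, 722, 39]);
translate([265, 322, 0]) cube([70, 70, 713]);
translate([1501, 322, 0]) cube([70, 70, 713]);
translate([265, 870, 0]) cube([70, 70, 713]);
translate([1501, 870, 0]) cube([70, 70, 713]);
translate([335, 322, 630]) cube([1166, 70, 83]);
translate([335, 870, 630]) cube([1166, 70, 83]);
translate([265, 392, 630]) cube([70, 478, 83]);
translate([1501, 392, 630]) cube([70, 478, 83]);


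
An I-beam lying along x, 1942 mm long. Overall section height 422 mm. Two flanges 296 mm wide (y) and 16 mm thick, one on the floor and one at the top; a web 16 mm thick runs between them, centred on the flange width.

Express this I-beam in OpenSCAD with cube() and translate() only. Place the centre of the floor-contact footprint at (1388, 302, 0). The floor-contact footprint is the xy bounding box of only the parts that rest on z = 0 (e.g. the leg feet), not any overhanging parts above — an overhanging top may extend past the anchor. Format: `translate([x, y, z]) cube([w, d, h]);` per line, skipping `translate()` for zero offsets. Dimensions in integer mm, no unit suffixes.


translate([417, 154, 0]) cube([1942, 296, 16]);
translate([417, 294, 16]) cube([1942, 16, 390]);
translate([417, 154, 406]) cube([1942, 296, 16]);


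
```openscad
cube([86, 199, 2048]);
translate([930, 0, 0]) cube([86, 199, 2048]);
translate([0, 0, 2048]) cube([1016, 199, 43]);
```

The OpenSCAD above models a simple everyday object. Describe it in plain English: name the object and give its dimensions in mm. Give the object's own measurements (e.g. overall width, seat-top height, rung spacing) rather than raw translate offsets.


A door frame. The clear opening is 844 mm wide and 2048 mm high. Two 86 mm wide jambs, 199 mm deep, stand either side of the opening from the floor to the top of the opening. A 43 mm thick head sits across the top of both jambs, spanning the full outside width of the frame.


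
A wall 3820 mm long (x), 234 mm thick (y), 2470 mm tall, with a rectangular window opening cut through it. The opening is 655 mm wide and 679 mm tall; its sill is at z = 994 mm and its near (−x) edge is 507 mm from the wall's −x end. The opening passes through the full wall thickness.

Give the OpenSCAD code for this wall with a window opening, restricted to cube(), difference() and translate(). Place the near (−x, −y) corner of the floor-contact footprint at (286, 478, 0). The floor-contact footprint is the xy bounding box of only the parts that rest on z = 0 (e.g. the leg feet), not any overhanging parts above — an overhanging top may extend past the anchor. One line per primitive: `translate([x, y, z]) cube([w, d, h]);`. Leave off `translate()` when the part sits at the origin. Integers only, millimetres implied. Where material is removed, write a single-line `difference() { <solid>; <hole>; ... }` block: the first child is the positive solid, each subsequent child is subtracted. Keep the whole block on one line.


difference() { translate([286, 478, 0]) cube([3820, 234, 2470]); translate([793, 478, 994]) cube([655, 234, 679]); }


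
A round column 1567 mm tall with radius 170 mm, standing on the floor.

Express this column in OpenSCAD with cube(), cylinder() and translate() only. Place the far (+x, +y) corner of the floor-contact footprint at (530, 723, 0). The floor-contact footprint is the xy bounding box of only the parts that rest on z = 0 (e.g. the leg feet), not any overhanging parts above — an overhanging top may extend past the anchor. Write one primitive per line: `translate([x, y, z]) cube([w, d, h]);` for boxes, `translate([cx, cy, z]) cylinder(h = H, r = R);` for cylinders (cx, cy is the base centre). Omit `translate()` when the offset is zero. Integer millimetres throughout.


translate([360, 553, 0]) cylinder(h = 1567, r = 170);


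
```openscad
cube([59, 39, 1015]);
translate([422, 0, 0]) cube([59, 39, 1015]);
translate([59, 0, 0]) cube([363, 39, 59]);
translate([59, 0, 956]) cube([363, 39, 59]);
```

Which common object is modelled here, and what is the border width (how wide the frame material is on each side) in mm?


A picture frame. The border width is 59 mm.

Four thin pieces enclosing a rectangular opening — a picture frame. The two full-height stiles are 1015 mm tall; the top rail sits at z = 956 and is 59 mm tall, so the border above the opening is 1015 − 956 = 59 mm, matching the stile x-width.


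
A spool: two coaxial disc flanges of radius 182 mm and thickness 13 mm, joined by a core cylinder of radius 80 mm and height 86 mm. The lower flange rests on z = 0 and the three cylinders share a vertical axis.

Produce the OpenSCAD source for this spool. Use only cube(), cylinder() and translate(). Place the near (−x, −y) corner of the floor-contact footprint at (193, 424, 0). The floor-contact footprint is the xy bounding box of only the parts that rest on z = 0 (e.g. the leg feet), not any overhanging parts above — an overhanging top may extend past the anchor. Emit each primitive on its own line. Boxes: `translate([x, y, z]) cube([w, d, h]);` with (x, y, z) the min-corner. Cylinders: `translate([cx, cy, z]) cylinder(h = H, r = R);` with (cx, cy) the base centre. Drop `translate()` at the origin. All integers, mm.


translate([375, 606, 0]) cylinder(h = 13, r = 182);
translate([375, 606, 13]) cylinder(h = 86, r = 80);
translate([375, 606, 99]) cylinder(h = 13, r = 182);


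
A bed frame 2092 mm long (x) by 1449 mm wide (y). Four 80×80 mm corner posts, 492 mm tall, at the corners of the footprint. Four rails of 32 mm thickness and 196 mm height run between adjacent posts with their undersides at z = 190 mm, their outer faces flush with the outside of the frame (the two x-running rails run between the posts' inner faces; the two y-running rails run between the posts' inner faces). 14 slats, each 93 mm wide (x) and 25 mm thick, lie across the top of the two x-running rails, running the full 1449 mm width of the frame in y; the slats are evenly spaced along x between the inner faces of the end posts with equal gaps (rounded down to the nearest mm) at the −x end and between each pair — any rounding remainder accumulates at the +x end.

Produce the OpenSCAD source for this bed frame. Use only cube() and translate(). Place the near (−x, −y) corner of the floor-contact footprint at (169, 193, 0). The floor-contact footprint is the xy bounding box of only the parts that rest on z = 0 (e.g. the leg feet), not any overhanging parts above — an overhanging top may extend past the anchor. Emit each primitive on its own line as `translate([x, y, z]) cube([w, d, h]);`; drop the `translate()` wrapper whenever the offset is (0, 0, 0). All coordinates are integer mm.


// slat z = rail_z + rail_h = 190 + 196 = 386
// slat gap = ⌊(1932 − 14·93) / 15⌋ = 42
translate([169, 193, 0]) cube([80, 80, 492]);
translate([169, 1562, 0]) cube([80, 80, 492]);
translate([2181, 193, 0]) cube([80, 80, 492]);
translate([2181, 1562, 0]) cube([80, 80, 492]);
translate([249, 193, 190]) cube([1932, 32, 196]);
translate([249, 1610, 190]) cube([1932, 32, 196]);
translate([169, 273, 190]) cube([32, 1289, 196]);
translate([2229, 273, 190]) cube([32, 1289, 196]);
translate([291, 193, 386]) cube([93, 1449, 25]);
translate([426, 193, 386]) cube([93, 1449, 25]);
translate([561, 193, 386]) cube([93, 1449, 25]);
translate([696, 193, 386]) cube([93, 1449, 25]);
translate([831, 193, 386]) cube([93, 1449, 25]);
translate([966, 193, 386]) cube([93, 1449, 25]);
translate([1101, 193, 386]) cube([93, 1449, 25]);
translate([1236, 193, 386]) cube([93, 1449, 25]);
translate([1371, 193, 386]) cube([93, 1449, 25]);
translate([1506, 193, 386]) cube([93, 1449, 25]);
translate([1641, 193, 386]) cube([93, 1449, 25]);
translate([1776, 193, 386]) cube([93, 1449, 25]);
translate([1911, 193, 386]) cube([93, 1449, 25]);
translate([2046, 193, 386]) cube([93, 1449, 25]);


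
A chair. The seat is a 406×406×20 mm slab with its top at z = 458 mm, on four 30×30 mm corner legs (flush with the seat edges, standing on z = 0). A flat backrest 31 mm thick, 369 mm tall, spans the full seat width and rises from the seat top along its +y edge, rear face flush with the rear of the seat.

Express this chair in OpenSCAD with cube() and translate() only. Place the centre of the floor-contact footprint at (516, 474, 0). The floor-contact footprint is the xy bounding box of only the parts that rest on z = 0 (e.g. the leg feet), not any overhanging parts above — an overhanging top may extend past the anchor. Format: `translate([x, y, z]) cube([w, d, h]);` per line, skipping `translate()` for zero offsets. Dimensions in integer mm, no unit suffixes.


translate([313, 271, 438]) cube([406, 406, 20]);
translate([313, 271, 0]) cube([30, 30, 438]);
translate([689, 271, 0]) cube([30, 30, 438]);
translate([313, 647, 0]) cube([30, 30, 438]);
translate([689, 647, 0]) cube([30, 30, 438]);
translate([313, 646, 458]) cube([406, 31, 369]);


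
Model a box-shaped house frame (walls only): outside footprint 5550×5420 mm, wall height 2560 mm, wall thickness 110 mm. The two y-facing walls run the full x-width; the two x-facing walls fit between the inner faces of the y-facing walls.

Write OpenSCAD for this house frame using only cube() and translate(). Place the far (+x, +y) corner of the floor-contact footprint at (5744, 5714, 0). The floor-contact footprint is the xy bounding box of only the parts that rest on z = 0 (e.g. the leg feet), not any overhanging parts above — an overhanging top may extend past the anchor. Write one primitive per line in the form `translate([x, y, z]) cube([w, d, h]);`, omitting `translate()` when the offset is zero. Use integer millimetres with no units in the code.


translate([194, 294, 0]) cube([5550, 110, 2560]);
translate([194, 5604, 0]) cube([5550, 110, 2560]);
translate([194, 404, 0]) cube([110, 5200, 2560]);
translate([5634, 404, 0]) cube([110, 5200, 2560]);


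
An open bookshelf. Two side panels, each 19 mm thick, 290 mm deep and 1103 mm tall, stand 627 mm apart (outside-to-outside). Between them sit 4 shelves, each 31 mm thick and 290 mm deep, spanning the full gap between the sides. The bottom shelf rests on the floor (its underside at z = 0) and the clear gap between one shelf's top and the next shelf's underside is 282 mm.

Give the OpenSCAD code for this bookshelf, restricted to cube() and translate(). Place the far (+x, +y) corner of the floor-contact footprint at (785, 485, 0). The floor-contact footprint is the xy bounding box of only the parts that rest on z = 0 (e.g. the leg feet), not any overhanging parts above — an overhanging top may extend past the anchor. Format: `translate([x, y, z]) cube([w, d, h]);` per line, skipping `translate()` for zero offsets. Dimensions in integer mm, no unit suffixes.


translate([158, 195, 0]) cube([19, 290, 1103]);
translate([766, 195, 0]) cube([19, 290, 1103]);
translate([177, 195, 0]) cube([589, 290, 31]);
translate([177, 195, 313]) cube([589, 290, 31]);
translate([177, 195, 626]) cube([589, 290, 31]);
translate([177, 195, 939]) cube([589, 290, 31]);


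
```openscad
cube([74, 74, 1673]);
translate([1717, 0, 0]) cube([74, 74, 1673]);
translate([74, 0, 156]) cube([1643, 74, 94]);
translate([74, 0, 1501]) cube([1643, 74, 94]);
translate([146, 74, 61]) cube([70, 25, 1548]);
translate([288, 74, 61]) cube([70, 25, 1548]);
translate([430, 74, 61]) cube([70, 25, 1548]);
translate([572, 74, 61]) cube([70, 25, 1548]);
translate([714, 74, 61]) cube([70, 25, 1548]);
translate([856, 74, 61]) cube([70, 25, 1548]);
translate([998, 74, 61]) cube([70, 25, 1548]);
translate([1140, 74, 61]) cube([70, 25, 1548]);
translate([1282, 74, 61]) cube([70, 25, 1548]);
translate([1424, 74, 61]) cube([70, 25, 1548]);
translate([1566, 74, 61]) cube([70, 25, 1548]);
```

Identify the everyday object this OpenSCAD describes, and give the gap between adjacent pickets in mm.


A fence section. The picket gap is 72 mm.

Two posts, two rails, 11 pickets — a fence section. Span 1643 mm holds 11 pickets of 70 mm with 12 equal gaps: ⌊(1643 − 11·70) / 12⌋ = 72 mm.


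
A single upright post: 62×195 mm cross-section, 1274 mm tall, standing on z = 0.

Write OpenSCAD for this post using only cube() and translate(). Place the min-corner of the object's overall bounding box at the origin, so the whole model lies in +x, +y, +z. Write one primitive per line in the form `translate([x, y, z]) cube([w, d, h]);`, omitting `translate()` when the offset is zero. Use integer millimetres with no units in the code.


cube([62, 195, 1274]);


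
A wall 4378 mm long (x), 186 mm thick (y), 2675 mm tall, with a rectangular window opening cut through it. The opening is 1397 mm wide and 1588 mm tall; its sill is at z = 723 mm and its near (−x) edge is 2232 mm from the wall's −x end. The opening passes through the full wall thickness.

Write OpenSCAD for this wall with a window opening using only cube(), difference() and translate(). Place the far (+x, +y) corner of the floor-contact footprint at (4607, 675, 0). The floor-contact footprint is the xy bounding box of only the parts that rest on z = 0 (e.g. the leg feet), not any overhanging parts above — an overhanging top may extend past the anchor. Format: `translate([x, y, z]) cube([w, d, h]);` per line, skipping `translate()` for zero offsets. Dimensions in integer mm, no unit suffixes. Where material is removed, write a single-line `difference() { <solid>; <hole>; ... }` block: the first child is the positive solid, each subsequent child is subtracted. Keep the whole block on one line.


difference() { translate([229, 489, 0]) cube([4378, 186, 2675]); translate([2461, 489, 723]) cube([1397, 186, 1588]); }


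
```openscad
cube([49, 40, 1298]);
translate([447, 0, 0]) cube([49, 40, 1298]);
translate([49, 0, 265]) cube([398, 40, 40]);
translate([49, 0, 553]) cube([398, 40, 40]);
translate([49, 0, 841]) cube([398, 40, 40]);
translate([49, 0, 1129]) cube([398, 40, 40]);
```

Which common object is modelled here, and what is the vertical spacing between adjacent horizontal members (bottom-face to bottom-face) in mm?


A ladder. The rung spacing is 288 mm.

Two tall 49×40 posts with 4 short bars between them — a ladder. Adjacent rungs sit at z = 265 and z = 553, so the spacing is 553 − 265 = 288 mm.


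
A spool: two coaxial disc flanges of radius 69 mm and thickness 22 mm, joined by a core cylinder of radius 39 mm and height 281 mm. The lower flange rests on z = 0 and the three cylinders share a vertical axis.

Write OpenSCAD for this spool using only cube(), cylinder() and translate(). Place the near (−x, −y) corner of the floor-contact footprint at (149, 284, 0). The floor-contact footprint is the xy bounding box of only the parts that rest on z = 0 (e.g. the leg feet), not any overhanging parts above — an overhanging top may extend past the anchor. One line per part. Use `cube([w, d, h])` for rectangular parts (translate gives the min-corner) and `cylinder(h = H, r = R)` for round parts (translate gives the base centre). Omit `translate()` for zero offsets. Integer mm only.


translate([218, 353, 0]) cylinder(h = 22, r = 69);
translate([218, 353, 22]) cylinder(h = 281, r = 39);
translate([218, 353, 303]) cylinder(h = 22, r = 69);


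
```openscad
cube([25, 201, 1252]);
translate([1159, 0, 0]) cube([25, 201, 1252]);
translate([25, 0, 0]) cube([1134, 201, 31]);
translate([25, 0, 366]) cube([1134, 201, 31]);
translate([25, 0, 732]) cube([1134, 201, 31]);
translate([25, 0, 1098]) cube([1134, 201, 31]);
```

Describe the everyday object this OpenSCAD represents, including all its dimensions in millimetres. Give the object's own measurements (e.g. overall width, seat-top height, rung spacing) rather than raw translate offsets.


An open bookshelf. Two side panels, each 25 mm thick, 201 mm deep and 1252 mm tall, stand 1184 mm apart (outside-to-outside). Between them sit 4 shelves, each 31 mm thick and 201 mm deep, spanning the full gap between the sides. The bottom shelf rests on the floor (its underside at z = 0) and the clear gap between one shelf's top and the next shelf's underside is 335 mm.


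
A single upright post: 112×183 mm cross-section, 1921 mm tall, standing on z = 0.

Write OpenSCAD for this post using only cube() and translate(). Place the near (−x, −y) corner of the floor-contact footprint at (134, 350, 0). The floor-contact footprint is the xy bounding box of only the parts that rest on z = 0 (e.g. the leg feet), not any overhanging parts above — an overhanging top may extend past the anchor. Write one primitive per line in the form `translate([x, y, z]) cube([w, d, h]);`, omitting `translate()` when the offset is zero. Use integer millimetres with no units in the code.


translate([134, 350, 0]) cube([112, 183, 1921]);


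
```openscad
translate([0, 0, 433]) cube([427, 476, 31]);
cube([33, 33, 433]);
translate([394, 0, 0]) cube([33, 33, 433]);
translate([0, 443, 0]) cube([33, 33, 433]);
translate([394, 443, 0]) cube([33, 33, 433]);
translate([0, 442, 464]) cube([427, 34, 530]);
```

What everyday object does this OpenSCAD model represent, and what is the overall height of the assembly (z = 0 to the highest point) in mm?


A chair. The overall height is 994 mm.

A slab on four corner posts with a tall panel at the back — a chair. The seat slab sits at z = 433 with thickness 31, and the 530 mm backrest starts at the seat top, so the overall height is 433 + 31 + 530 = 994 mm.


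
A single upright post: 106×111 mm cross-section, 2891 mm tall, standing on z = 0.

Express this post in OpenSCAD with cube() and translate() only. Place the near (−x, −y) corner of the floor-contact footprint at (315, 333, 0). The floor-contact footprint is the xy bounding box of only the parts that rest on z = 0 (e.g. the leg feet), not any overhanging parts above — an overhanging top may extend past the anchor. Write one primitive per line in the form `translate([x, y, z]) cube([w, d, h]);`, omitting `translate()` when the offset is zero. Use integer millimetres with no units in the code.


translate([315, 333, 0]) cube([106, 111, 2891]);


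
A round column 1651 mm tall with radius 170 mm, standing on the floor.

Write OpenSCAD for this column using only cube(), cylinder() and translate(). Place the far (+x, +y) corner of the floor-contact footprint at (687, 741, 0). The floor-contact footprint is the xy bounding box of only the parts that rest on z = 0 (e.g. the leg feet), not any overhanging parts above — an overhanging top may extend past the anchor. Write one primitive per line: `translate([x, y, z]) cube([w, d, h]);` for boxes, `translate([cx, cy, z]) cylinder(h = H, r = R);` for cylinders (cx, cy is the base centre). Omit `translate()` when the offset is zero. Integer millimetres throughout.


translate([517, 571, 0]) cylinder(h = 1651, r = 170);


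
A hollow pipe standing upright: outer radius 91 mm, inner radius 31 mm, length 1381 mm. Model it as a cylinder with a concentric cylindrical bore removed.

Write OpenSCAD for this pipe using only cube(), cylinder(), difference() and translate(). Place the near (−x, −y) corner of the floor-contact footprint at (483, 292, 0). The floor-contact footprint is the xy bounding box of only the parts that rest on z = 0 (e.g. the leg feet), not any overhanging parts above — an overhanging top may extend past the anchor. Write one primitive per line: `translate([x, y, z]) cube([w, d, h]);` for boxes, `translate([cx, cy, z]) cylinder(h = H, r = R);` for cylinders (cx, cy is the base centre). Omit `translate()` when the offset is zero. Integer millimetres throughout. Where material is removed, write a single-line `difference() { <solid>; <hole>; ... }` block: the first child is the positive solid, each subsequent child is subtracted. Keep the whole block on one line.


difference() { translate([574, 383, 0]) cylinder(h = 1381, r = 91); translate([574, 383, 0]) cylinder(h = 1381, r = 31); }


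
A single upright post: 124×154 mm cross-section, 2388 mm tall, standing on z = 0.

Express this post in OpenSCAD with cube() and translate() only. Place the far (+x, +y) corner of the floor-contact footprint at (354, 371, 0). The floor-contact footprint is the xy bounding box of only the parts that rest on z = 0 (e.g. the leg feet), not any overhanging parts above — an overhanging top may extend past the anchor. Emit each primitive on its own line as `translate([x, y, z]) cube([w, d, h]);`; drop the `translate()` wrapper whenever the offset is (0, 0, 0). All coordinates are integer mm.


translate([230, 217, 0]) cube([124, 154, 2388]);


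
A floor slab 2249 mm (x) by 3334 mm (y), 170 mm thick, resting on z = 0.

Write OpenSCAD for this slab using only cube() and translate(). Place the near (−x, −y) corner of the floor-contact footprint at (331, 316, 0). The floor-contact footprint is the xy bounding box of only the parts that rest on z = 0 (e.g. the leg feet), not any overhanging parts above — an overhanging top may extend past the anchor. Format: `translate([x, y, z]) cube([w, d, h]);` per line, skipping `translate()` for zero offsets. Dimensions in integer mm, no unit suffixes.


translate([331, 316, 0]) cube([2249, 3334, 170]);
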